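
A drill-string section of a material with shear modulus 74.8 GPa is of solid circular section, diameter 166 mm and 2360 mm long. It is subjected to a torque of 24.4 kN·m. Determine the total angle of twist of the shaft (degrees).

0.592°

J = πd⁴/32 = π(0.166)⁴/32 = 7.455×10^-5 m⁴.
θ = T·L/(G·J) = 24400 × 2.36 / (74.8×10⁹ × 7.455×10^-5) = 0.01033 rad.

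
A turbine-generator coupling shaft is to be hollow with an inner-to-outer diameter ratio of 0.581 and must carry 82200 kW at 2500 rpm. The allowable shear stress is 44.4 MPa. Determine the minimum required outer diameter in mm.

344 mm

ω = 2π·2500/60 = 261.8 rad/s, so T = P/ω = 82200×10³ / 261.8 = 314000 N·m.
For a hollow shaft with d_i/d_o = 0.581: τ_max = 16T/(π d_o³ (1−k⁴)), so d_o = [16T/(π τ_allow (1−k⁴))]^(1/3) = [16·314000/(π·4.44×10^7·0.8861)]^(1/3) = 0.3438 m.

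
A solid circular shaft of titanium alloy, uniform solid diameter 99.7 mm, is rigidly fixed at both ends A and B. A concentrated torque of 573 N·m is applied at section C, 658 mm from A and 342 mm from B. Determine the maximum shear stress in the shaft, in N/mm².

With uniform GJ and both ends fixed, compatibility θ_AC = θ_CB gives T_A·a = T_B·b, together with T_A + T_B = T₀.
T_A = T₀·b/(a+b) = 573.0·342/1000 = 196.0 N·m; T_B = 377.0 N·m.
τ in each portion: τ_AC = 1.01×10^6 Pa, τ_CB = 1.94×10^6 Pa; maximum is in CB.
τ_max = T_CB·r/J = 377.0·0.0498/9.70×10^-6 = 1.938×10^6 Pa.

1.94 N/mm²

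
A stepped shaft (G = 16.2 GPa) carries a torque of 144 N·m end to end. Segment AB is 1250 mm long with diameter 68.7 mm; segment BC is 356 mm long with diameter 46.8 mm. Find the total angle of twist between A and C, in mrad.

11.8 mrad

J_AB = π(0.0687)⁴/32 = 2.19×10^-6 m⁴; J_BC = π(0.0468)⁴/32 = 4.71×10^-7 m⁴.
θ = (T/G)·Σ L_i/J_i = (144.0/16.2×10⁹)·(1.25/2.19×10^-6 + 0.356/4.71×10^-7) = 0.01180 rad.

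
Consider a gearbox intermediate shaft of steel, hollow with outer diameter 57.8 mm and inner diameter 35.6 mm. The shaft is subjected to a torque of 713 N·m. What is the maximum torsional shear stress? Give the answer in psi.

J = π(d_o⁴ − d_i⁴)/32 = π(0.0578⁴ − 0.0356⁴)/32 = 9.381×10^-7 m⁴.
τ_max = T·r/J = 713.0 × 0.0289 / 9.381×10^-7 = 2.197×10^7 Pa.

3190 psi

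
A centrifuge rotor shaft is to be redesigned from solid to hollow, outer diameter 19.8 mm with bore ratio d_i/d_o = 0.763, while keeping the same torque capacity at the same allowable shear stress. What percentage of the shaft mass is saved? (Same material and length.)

Equal τ_max and T ⇒ the solid shaft needs d_s³ = d_o³(1−k⁴), so d_s = 19.8·(1−0.763⁴)^(1/3) = 17.25 mm.
Area ratio A_h/A_s = d_o²(1−k²)/d_s² = (1−k²)/(1−k⁴)^(2/3) = 0.5506.
Mass saving = 1 − 0.5506 = 44.9 %.

44.9 %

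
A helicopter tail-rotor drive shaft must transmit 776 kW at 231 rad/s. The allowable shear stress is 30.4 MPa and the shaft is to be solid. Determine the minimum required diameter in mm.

ω = 231 rad/s, so T = P/ω = 776×10³ / 231.0 = 3359 N·m.
For a solid shaft τ_max = 16T/(πd³), so d = (16T/(π τ_allow))^(1/3) = (16·3359/(π·3.04×10^7))^(1/3) = 0.08256 m.

82.6 mm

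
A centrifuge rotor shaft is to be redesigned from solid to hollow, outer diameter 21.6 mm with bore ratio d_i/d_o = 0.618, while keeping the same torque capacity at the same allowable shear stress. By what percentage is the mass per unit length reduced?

31.3 %

Equal τ_max and T ⇒ the solid shaft needs d_s³ = d_o³(1−k⁴), so d_s = 21.6·(1−0.618⁴)^(1/3) = 20.49 mm.
Area ratio A_h/A_s = d_o²(1−k²)/d_s² = (1−k²)/(1−k⁴)^(2/3) = 0.6866.
Mass saving = 1 − 0.6866 = 31.3 %.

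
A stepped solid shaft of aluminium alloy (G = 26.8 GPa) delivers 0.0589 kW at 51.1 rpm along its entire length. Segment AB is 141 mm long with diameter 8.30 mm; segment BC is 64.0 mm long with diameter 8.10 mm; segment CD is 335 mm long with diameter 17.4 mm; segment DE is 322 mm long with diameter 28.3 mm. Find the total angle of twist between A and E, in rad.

0.204 rad

ω = 2π·51.1/60 = 5.351 rad/s, so T = P/ω = 0.0589×10³ / 5.351 = 11.01 N·m.
J_AB = π(0.00830)⁴/32 = 4.66×10^-10 m⁴; J_BC = π(0.00810)⁴/32 = 4.23×10^-10 m⁴; J_CD = π(0.0174)⁴/32 = 9.00×10^-9 m⁴; J_DE = π(0.0283)⁴/32 = 6.30×10^-8 m⁴.
θ = (T/G)·Σ L_i/J_i = (11.01/26.8×10⁹)·(0.141/4.66×10^-10 + 0.0640/4.23×10^-10 + 0.335/9.00×10^-9 + 0.322/6.30×10^-8) = 0.2039 rad.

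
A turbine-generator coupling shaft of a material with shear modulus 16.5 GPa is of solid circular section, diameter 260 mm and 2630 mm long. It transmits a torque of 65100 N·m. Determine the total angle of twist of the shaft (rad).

0.0231 rad

J = πd⁴/32 = π(0.260)⁴/32 = 4.486×10^-4 m⁴.
θ = T·L/(G·J) = 65100 × 2.63 / (16.5×10⁹ × 4.486×10^-4) = 0.02313 rad.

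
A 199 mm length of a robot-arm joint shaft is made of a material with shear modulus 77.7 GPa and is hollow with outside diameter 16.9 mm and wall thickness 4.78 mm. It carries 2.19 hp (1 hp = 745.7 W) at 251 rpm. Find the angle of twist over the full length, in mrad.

ω = 2π·251/60 = 26.28 rad/s, so T = P/ω = 2.19×745.7 / 26.28 = 62.13 N·m.
J = π(d_o⁴ − d_i⁴)/32 = π(0.0169⁴ − 0.00734⁴)/32 = 7.723×10^-9 m⁴.
θ = T·L/(G·J) = 62.13 × 0.199 / (77.7×10⁹ × 7.723×10^-9) = 0.02060 rad.

20.6 mrad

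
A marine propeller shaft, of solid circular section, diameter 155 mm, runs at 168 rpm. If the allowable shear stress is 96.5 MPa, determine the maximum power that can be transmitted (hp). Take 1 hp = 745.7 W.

J = πd⁴/32 = π(0.155)⁴/32 = 5.667×10^-5 m⁴.
T_max = τ_allow·J/r = 9.65×10^7 × 5.667×10^-5 / 0.0775 = 70560 N·m.
ω = 2π·168/60 = 17.59 rad/s, so P_max = T_max·ω = 1.241×10^6 W.

1660 hp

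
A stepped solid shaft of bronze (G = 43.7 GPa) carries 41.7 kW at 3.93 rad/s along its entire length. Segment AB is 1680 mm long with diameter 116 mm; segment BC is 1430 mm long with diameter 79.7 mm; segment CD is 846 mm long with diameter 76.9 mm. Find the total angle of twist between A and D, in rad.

ω = 3.93 rad/s, so T = P/ω = 41.7×10³ / 3.930 = 10610 N·m.
J_AB = π(0.116)⁴/32 = 1.78×10^-5 m⁴; J_BC = π(0.0797)⁴/32 = 3.96×10^-6 m⁴; J_CD = π(0.0769)⁴/32 = 3.43×10^-6 m⁴.
θ = (T/G)·Σ L_i/J_i = (10610/43.7×10⁹)·(1.68/1.78×10^-5 + 1.43/3.96×10^-6 + 0.846/3.43×10^-6) = 0.1704 rad.

0.170 rad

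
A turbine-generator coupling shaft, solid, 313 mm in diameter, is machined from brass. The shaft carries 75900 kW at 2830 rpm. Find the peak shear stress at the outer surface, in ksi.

6.17 ksi

ω = 2π·2830/60 = 296.4 rad/s, so T = P/ω = 75900×10³ / 296.4 = 256100 N·m.
J = πd⁴/32 = π(0.313)⁴/32 = 9.423×10^-4 m⁴.
τ_max = T·r/J = 256100 × 0.157 / 9.423×10^-4 = 4.254×10^7 Pa.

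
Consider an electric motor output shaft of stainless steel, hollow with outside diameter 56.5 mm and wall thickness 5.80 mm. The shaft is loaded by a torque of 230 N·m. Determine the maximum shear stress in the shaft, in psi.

J = π(d_o⁴ − d_i⁴)/32 = π(0.0565⁴ − 0.0449⁴)/32 = 6.014×10^-7 m⁴.
τ_max = T·r/J = 230.0 × 0.0283 / 6.014×10^-7 = 1.080×10^7 Pa.

1570 psi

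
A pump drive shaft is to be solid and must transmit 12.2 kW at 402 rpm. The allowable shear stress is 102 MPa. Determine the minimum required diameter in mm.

24.4 mm

ω = 2π·402/60 = 42.10 rad/s, so T = P/ω = 12.2×10³ / 42.10 = 289.8 N·m.
For a solid shaft τ_max = 16T/(πd³), so d = (16T/(π τ_allow))^(1/3) = (16·289.8/(π·1.02×10^8))^(1/3) = 0.02437 m.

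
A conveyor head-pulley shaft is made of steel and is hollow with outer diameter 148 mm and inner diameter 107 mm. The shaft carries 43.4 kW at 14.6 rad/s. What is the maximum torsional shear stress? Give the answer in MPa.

ω = 14.6 rad/s, so T = P/ω = 43.4×10³ / 14.60 = 2973 N·m.
J = π(d_o⁴ − d_i⁴)/32 = π(0.148⁴ − 0.107⁴)/32 = 3.423×10^-5 m⁴.
τ_max = T·r/J = 2973 × 0.0740 / 3.423×10^-5 = 6.426×10^6 Pa.

6.43 MPa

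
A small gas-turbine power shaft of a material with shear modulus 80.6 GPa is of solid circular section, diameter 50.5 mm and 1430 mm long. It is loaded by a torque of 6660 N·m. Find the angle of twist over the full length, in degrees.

10.6°

J = πd⁴/32 = π(0.0505)⁴/32 = 6.385×10^-7 m⁴.
θ = T·L/(G·J) = 6660 × 1.43 / (80.6×10⁹ × 6.385×10^-7) = 0.1851 rad.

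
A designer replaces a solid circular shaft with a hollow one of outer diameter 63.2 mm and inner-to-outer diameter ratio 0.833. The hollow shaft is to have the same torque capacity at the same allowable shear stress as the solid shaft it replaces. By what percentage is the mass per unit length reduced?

52.6 %

Equal τ_max and T ⇒ the solid shaft needs d_s³ = d_o³(1−k⁴), so d_s = 63.2·(1−0.833⁴)^(1/3) = 50.77 mm.
Area ratio A_h/A_s = d_o²(1−k²)/d_s² = (1−k²)/(1−k⁴)^(2/3) = 0.4743.
Mass saving = 1 − 0.4743 = 52.6 %.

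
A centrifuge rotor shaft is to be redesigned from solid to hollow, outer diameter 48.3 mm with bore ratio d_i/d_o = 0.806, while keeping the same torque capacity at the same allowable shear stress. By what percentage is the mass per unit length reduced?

49.5 %

Equal τ_max and T ⇒ the solid shaft needs d_s³ = d_o³(1−k⁴), so d_s = 48.3·(1−0.806⁴)^(1/3) = 40.23 mm.
Area ratio A_h/A_s = d_o²(1−k²)/d_s² = (1−k²)/(1−k⁴)^(2/3) = 0.5049.
Mass saving = 1 − 0.5049 = 49.5 %.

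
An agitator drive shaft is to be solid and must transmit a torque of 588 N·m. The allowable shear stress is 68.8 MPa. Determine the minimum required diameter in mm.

For a solid shaft τ_max = 16T/(πd³), so d = (16T/(π τ_allow))^(1/3) = (16·588.0/(π·6.88×10^7))^(1/3) = 0.03518 m.

35.2 mm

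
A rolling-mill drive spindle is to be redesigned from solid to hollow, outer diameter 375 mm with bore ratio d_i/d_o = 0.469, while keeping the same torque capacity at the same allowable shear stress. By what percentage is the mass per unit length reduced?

Equal τ_max and T ⇒ the solid shaft needs d_s³ = d_o³(1−k⁴), so d_s = 375·(1−0.469⁴)^(1/3) = 368.9 mm.
Area ratio A_h/A_s = d_o²(1−k²)/d_s² = (1−k²)/(1−k⁴)^(2/3) = 0.8063.
Mass saving = 1 − 0.8063 = 19.4 %.

19.4 %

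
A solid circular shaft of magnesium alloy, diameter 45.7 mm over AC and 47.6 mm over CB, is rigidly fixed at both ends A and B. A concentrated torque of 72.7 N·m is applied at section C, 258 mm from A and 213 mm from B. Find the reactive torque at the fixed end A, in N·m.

Compatibility: T_A·a/J_AC = T_B·b/J_CB with T_A + T_B = T₀.
J_AC = 4.28×10^-7 m⁴, J_CB = 5.04×10^-7 m⁴, so T_A = T₀·(J_AC/a)/((J_AC/a)+(J_CB/b)) = 29.97 N·m, T_B = 42.73 N·m.

30.0 N·m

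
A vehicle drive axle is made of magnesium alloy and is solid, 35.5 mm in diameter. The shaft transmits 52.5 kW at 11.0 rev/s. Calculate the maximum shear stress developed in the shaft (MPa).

86.5 MPa

ω = 2π·11.0 = 69.12 rad/s, so T = P/ω = 52.5×10³ / 69.12 = 759.6 N·m.
J = πd⁴/32 = π(0.0355)⁴/32 = 1.559×10^-7 m⁴.
τ_max = T·r/J = 759.6 × 0.0177 / 1.559×10^-7 = 8.647×10^7 Pa.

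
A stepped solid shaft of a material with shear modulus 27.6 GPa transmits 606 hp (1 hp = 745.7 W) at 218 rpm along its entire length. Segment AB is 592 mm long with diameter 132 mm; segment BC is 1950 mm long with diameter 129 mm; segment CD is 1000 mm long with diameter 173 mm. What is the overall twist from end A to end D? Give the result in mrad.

73.8 mrad

ω = 2π·218/60 = 22.83 rad/s, so T = P/ω = 606×745.7 / 22.83 = 19790 N·m.
J_AB = π(0.132)⁴/32 = 2.98×10^-5 m⁴; J_BC = π(0.129)⁴/32 = 2.72×10^-5 m⁴; J_CD = π(0.173)⁴/32 = 8.79×10^-5 m⁴.
θ = (T/G)·Σ L_i/J_i = (19790/27.6×10⁹)·(0.592/2.98×10^-5 + 1.95/2.72×10^-5 + 1.00/8.79×10^-5) = 0.07384 rad.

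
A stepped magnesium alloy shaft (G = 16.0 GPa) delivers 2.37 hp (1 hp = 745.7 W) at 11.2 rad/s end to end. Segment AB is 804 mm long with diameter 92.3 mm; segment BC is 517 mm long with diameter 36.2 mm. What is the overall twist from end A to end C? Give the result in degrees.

1.80°

ω = 11.2 rad/s, so T = P/ω = 2.37×745.7 / 11.20 = 157.8 N·m.
J_AB = π(0.0923)⁴/32 = 7.13×10^-6 m⁴; J_BC = π(0.0362)⁴/32 = 1.69×10^-7 m⁴.
θ = (T/G)·Σ L_i/J_i = (157.8/16.0×10⁹)·(0.804/7.13×10^-6 + 0.517/1.69×10^-7) = 0.03136 rad.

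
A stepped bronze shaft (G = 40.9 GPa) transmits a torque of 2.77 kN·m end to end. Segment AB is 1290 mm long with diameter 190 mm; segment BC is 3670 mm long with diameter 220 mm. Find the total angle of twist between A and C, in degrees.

0.101°

J_AB = π(0.190)⁴/32 = 1.28×10^-4 m⁴; J_BC = π(0.220)⁴/32 = 2.30×10^-4 m⁴.
θ = (T/G)·Σ L_i/J_i = (2770/40.9×10⁹)·(1.29/1.28×10^-4 + 3.67/2.30×10^-4) = 1.764×10^-3 rad.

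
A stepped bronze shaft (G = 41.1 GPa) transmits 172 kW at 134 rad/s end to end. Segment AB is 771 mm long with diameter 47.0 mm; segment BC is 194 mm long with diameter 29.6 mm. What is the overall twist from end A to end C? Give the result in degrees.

7.49°

ω = 134 rad/s, so T = P/ω = 172×10³ / 134.0 = 1284 N·m.
J_AB = π(0.0470)⁴/32 = 4.79×10^-7 m⁴; J_BC = π(0.0296)⁴/32 = 7.54×10^-8 m⁴.
θ = (T/G)·Σ L_i/J_i = (1284/41.1×10⁹)·(0.771/4.79×10^-7 + 0.194/7.54×10^-8) = 0.1307 rad.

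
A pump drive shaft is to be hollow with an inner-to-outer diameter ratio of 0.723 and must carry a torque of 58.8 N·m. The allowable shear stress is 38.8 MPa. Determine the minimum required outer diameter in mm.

For a hollow shaft with d_i/d_o = 0.723: τ_max = 16T/(π d_o³ (1−k⁴)), so d_o = [16T/(π τ_allow (1−k⁴))]^(1/3) = [16·58.80/(π·3.88×10^7·0.7268)]^(1/3) = 0.02198 m.

22.0 mm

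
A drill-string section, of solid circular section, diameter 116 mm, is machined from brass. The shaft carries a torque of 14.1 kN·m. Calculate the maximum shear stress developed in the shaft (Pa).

J = πd⁴/32 = π(0.116)⁴/32 = 1.778×10^-5 m⁴.
τ_max = T·r/J = 14100 × 0.0580 / 1.778×10^-5 = 4.601×10^7 Pa.

4.60e7 Pa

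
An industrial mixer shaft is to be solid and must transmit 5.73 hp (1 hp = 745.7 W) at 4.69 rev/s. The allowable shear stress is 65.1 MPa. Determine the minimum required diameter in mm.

ω = 2π·4.69 = 29.47 rad/s, so T = P/ω = 5.73×745.7 / 29.47 = 145.0 N·m.
For a solid shaft τ_max = 16T/(πd³), so d = (16T/(π τ_allow))^(1/3) = (16·145.0/(π·6.51×10^7))^(1/3) = 0.02247 m.

22.5 mm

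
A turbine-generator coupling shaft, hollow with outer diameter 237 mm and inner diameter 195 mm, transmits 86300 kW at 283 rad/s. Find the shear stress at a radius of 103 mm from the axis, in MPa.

187 MPa

ω = 283 rad/s, so T = P/ω = 86300×10³ / 283.0 = 304900 N·m.
J = π(d_o⁴ − d_i⁴)/32 = π(0.237⁴ − 0.195⁴)/32 = 1.678×10^-4 m⁴.
Shear stress varies linearly with radius: τ = T·r/J = 304900 × 0.103 / 1.678×10^-4 = 1.872×10^8 Pa.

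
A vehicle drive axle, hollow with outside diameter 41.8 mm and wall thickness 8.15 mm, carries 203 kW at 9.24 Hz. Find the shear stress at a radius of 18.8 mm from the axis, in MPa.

255 MPa

ω = 2π·9.24 = 58.06 rad/s, so T = P/ω = 203×10³ / 58.06 = 3497 N·m.
J = π(d_o⁴ − d_i⁴)/32 = π(0.0418⁴ − 0.0255⁴)/32 = 2.582×10^-7 m⁴.
Shear stress varies linearly with radius: τ = T·r/J = 3497 × 0.0188 / 2.582×10^-7 = 2.546×10^8 Pa.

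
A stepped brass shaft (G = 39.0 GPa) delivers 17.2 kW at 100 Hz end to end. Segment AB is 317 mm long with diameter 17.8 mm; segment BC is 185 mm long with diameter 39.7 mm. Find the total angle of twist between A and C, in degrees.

1.32°

ω = 2π·100 = 628.3 rad/s, so T = P/ω = 17.2×10³ / 628.3 = 27.37 N·m.
J_AB = π(0.0178)⁴/32 = 9.86×10^-9 m⁴; J_BC = π(0.0397)⁴/32 = 2.44×10^-7 m⁴.
θ = (T/G)·Σ L_i/J_i = (27.37/39.0×10⁹)·(0.317/9.86×10^-9 + 0.185/2.44×10^-7) = 0.02311 rad.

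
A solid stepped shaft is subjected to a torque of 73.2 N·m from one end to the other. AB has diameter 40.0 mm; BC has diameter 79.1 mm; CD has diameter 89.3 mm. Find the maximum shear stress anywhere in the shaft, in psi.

845 psi

Under the same torque, τ_max = 16T/(πd³) is largest where d is smallest — segment AB (d = 40.0 mm).
τ_max = 16·73.20/(π·(0.0400)³) = 5.825×10^6 Pa.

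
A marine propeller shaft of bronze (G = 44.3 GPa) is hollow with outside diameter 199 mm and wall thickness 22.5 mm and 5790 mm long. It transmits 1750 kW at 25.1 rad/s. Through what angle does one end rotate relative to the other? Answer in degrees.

ω = 25.1 rad/s, so T = P/ω = 1750×10³ / 25.10 = 69720 N·m.
J = π(d_o⁴ − d_i⁴)/32 = π(0.199⁴ − 0.154⁴)/32 = 9.874×10^-5 m⁴.
θ = T·L/(G·J) = 69720 × 5.79 / (44.3×10⁹ × 9.874×10^-5) = 0.09229 rad.

5.29°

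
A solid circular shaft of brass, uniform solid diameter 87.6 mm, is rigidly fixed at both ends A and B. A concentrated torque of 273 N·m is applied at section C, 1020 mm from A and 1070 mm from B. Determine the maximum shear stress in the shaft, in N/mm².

With uniform GJ and both ends fixed, compatibility θ_AC = θ_CB gives T_A·a = T_B·b, together with T_A + T_B = T₀.
T_A = T₀·b/(a+b) = 273.0·1070/2090 = 139.8 N·m; T_B = 133.2 N·m.
τ in each portion: τ_AC = 1.06×10^6 Pa, τ_CB = 1.01×10^6 Pa; maximum is in AC.
τ_max = T_AC·r/J = 139.8·0.0438/5.78×10^-6 = 1.059×10^6 Pa.

1.06 N/mm²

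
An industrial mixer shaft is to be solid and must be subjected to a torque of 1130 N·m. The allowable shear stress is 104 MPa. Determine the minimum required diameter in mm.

For a solid shaft τ_max = 16T/(πd³), so d = (16T/(π τ_allow))^(1/3) = (16·1130/(π·1.04×10^8))^(1/3) = 0.03811 m.

38.1 mm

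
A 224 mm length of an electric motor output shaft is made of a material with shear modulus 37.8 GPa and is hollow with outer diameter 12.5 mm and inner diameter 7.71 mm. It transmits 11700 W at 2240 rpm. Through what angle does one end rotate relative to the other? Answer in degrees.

ω = 2π·2240/60 = 234.6 rad/s, so T = P/ω = 11700 / 234.6 = 49.88 N·m.
J = π(d_o⁴ − d_i⁴)/32 = π(0.0125⁴ − 0.00771⁴)/32 = 2.050×10^-9 m⁴.
θ = T·L/(G·J) = 49.88 × 0.224 / (37.8×10⁹ × 2.050×10^-9) = 0.1442 rad.

8.26°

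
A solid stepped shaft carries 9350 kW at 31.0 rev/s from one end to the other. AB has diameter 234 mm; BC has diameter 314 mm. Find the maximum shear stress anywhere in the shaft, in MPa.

ω = 2π·31.0 = 194.8 rad/s, so T = P/ω = 9350×10³ / 194.8 = 48000 N·m.
Under the same torque, τ_max = 16T/(πd³) is largest where d is smallest — segment AB (d = 234 mm).
τ_max = 16·48000/(π·(0.234)³) = 1.908×10^7 Pa.

19.1 MPa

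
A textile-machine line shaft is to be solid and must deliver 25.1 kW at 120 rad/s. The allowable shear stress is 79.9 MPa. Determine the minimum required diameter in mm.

23.7 mm

ω = 120 rad/s, so T = P/ω = 25.1×10³ / 120.0 = 209.2 N·m.
For a solid shaft τ_max = 16T/(πd³), so d = (16T/(π τ_allow))^(1/3) = (16·209.2/(π·7.99×10^7))^(1/3) = 0.02371 m.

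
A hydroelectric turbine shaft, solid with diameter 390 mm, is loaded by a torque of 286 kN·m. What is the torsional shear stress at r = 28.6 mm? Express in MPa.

3.60 MPa

J = πd⁴/32 = π(0.390)⁴/32 = 2.271×10^-3 m⁴.
Shear stress varies linearly with radius: τ = T·r/J = 286000 × 0.0286 / 2.271×10^-3 = 3.601×10^6 Pa.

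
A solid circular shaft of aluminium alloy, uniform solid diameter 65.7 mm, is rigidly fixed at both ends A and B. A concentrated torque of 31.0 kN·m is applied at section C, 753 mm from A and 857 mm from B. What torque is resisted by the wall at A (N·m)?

16500 N·m

With uniform GJ and both ends fixed, compatibility θ_AC = θ_CB gives T_A·a = T_B·b, together with T_A + T_B = T₀.
T_A = T₀·b/(a+b) = 31000·857/1610 = 16500 N·m; T_B = 14500 N·m.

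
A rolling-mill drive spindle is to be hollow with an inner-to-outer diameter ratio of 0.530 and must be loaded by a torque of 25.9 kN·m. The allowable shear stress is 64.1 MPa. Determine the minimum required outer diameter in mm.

131 mm

For a hollow shaft with d_i/d_o = 0.530: τ_max = 16T/(π d_o³ (1−k⁴)), so d_o = [16T/(π τ_allow (1−k⁴))]^(1/3) = [16·25900/(π·6.41×10^7·0.9211)]^(1/3) = 0.1307 m.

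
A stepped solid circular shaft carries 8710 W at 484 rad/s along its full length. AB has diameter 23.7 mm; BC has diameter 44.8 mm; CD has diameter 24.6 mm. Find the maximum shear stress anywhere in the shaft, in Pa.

ω = 484 rad/s, so T = P/ω = 8710 / 484.0 = 18.00 N·m.
Under the same torque, τ_max = 16T/(πd³) is largest where d is smallest — segment AB (d = 23.7 mm).
τ_max = 16·18.00/(π·(0.0237)³) = 6.885×10^6 Pa.

6.88e6 Pa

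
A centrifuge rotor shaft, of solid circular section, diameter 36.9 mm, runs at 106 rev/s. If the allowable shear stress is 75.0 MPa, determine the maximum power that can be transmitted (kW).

J = πd⁴/32 = π(0.0369)⁴/32 = 1.820×10^-7 m⁴.
T_max = τ_allow·J/r = 7.50×10^7 × 1.820×10^-7 / 0.0184 = 739.9 N·m.
ω = 2π·106 = 666.0 rad/s, so P_max = T_max·ω = 4.928×10^5 W.

493 kW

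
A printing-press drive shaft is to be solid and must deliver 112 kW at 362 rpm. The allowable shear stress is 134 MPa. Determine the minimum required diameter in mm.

ω = 2π·362/60 = 37.91 rad/s, so T = P/ω = 112×10³ / 37.91 = 2954 N·m.
For a solid shaft τ_max = 16T/(πd³), so d = (16T/(π τ_allow))^(1/3) = (16·2954/(π·1.34×10^8))^(1/3) = 0.04824 m.

48.2 mm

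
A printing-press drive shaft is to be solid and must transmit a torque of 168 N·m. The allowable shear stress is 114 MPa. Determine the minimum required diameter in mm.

19.6 mm

For a solid shaft τ_max = 16T/(πd³), so d = (16T/(π τ_allow))^(1/3) = (16·168.0/(π·1.14×10^8))^(1/3) = 0.01958 m.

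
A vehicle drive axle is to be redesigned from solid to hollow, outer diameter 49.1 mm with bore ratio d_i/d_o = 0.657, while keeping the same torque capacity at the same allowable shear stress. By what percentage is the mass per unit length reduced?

Equal τ_max and T ⇒ the solid shaft needs d_s³ = d_o³(1−k⁴), so d_s = 49.1·(1−0.657⁴)^(1/3) = 45.84 mm.
Area ratio A_h/A_s = d_o²(1−k²)/d_s² = (1−k²)/(1−k⁴)^(2/3) = 0.6521.
Mass saving = 1 − 0.6521 = 34.8 %.

34.8 %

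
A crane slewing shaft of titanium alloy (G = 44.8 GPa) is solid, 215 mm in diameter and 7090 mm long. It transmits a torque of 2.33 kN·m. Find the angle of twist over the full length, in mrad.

J = πd⁴/32 = π(0.215)⁴/32 = 2.098×10^-4 m⁴.
θ = T·L/(G·J) = 2330 × 7.09 / (44.8×10⁹ × 2.098×10^-4) = 1.758×10^-3 rad.

1.76 mrad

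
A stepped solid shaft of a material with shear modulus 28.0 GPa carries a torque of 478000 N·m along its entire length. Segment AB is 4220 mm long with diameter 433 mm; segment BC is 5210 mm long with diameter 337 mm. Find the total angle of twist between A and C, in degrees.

J_AB = π(0.433)⁴/32 = 3.45×10^-3 m⁴; J_BC = π(0.337)⁴/32 = 1.27×10^-3 m⁴.
θ = (T/G)·Σ L_i/J_i = (478000/28.0×10⁹)·(4.22/3.45×10^-3 + 5.21/1.27×10^-3) = 0.09112 rad.

5.22°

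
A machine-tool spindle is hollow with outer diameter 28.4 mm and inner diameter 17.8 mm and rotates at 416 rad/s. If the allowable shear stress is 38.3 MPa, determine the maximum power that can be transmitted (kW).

60.6 kW

J = π(d_o⁴ − d_i⁴)/32 = π(0.0284⁴ − 0.0178⁴)/32 = 5.401×10^-8 m⁴.
T_max = τ_allow·J/r = 3.83×10^7 × 5.401×10^-8 / 0.0142 = 145.7 N·m.
ω = 416 rad/s, so P_max = T_max·ω = 6.060×10^4 W.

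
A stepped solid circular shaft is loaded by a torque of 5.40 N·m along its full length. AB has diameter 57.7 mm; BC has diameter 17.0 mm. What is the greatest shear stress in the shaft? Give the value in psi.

812 psi

Under the same torque, τ_max = 16T/(πd³) is largest where d is smallest — segment BC (d = 17.0 mm).
τ_max = 16·5.400/(π·(0.0170)³) = 5.598×10^6 Pa.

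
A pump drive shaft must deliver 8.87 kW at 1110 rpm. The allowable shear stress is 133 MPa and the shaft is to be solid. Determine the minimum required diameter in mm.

14.3 mm

ω = 2π·1110/60 = 116.2 rad/s, so T = P/ω = 8.87×10³ / 116.2 = 76.31 N·m.
For a solid shaft τ_max = 16T/(πd³), so d = (16T/(π τ_allow))^(1/3) = (16·76.31/(π·1.33×10^8))^(1/3) = 0.01430 m.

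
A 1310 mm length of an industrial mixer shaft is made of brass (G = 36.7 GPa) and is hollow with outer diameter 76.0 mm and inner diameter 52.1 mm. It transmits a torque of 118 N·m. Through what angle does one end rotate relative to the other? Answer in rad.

0.00165 rad

J = π(d_o⁴ − d_i⁴)/32 = π(0.0760⁴ − 0.0521⁴)/32 = 2.552×10^-6 m⁴.
θ = T·L/(G·J) = 118.0 × 1.31 / (36.7×10⁹ × 2.552×10^-6) = 1.650×10^-3 rad.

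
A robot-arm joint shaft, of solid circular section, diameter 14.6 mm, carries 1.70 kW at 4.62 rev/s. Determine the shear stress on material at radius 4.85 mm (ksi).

ω = 2π·4.62 = 29.03 rad/s, so T = P/ω = 1.70×10³ / 29.03 = 58.56 N·m.
J = πd⁴/32 = π(0.0146)⁴/32 = 4.461×10^-9 m⁴.
Shear stress varies linearly with radius: τ = T·r/J = 58.56 × 0.00485 / 4.461×10^-9 = 6.367×10^7 Pa.

9.24 ksi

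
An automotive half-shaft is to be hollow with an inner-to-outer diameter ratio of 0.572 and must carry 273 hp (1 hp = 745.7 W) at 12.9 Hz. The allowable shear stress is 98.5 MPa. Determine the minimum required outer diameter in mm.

52.6 mm

ω = 2π·12.9 = 81.05 rad/s, so T = P/ω = 273×745.7 / 81.05 = 2512 N·m.
For a hollow shaft with d_i/d_o = 0.572: τ_max = 16T/(π d_o³ (1−k⁴)), so d_o = [16T/(π τ_allow (1−k⁴))]^(1/3) = [16·2512/(π·9.85×10^7·0.8930)]^(1/3) = 0.05259 m.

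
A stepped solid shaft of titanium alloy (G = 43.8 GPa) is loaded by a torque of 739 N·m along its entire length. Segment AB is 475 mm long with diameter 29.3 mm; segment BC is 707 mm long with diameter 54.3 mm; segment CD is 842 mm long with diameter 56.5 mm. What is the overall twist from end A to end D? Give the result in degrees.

7.96°

J_AB = π(0.0293)⁴/32 = 7.24×10^-8 m⁴; J_BC = π(0.0543)⁴/32 = 8.53×10^-7 m⁴; J_CD = π(0.0565)⁴/32 = 1.00×10^-6 m⁴.
θ = (T/G)·Σ L_i/J_i = (739.0/43.8×10⁹)·(0.475/7.24×10^-8 + 0.707/8.53×10^-7 + 0.842/1.00×10^-6) = 0.1389 rad.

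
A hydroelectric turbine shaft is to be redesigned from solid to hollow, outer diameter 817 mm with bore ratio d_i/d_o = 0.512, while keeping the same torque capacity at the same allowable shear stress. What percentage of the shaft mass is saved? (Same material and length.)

22.6 %

Equal τ_max and T ⇒ the solid shaft needs d_s³ = d_o³(1−k⁴), so d_s = 817·(1−0.512⁴)^(1/3) = 797.8 mm.
Area ratio A_h/A_s = d_o²(1−k²)/d_s² = (1−k²)/(1−k⁴)^(2/3) = 0.7737.
Mass saving = 1 − 0.7737 = 22.6 %.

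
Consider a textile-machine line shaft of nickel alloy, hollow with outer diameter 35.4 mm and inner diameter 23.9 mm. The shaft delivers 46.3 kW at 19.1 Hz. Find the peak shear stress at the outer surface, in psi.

ω = 2π·19.1 = 120.0 rad/s, so T = P/ω = 46.3×10³ / 120.0 = 385.8 N·m.
J = π(d_o⁴ − d_i⁴)/32 = π(0.0354⁴ − 0.0239⁴)/32 = 1.221×10^-7 m⁴.
τ_max = T·r/J = 385.8 × 0.0177 / 1.221×10^-7 = 5.591×10^7 Pa.

8110 psi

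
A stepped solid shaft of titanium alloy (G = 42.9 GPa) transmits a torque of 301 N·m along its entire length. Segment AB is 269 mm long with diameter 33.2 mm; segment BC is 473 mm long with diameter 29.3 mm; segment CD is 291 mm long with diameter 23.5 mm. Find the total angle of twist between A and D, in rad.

J_AB = π(0.0332)⁴/32 = 1.19×10^-7 m⁴; J_BC = π(0.0293)⁴/32 = 7.24×10^-8 m⁴; J_CD = π(0.0235)⁴/32 = 2.99×10^-8 m⁴.
θ = (T/G)·Σ L_i/J_i = (301.0/42.9×10⁹)·(0.269/1.19×10^-7 + 0.473/7.24×10^-8 + 0.291/2.99×10^-8) = 0.1299 rad.

0.130 rad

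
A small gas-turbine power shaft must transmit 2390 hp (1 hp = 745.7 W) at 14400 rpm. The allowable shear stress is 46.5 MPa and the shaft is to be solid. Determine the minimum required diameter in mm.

50.6 mm

ω = 2π·14400/60 = 1508 rad/s, so T = P/ω = 2390×745.7 / 1508 = 1182 N·m.
For a solid shaft τ_max = 16T/(πd³), so d = (16T/(π τ_allow))^(1/3) = (16·1182/(π·4.65×10^7))^(1/3) = 0.05059 m.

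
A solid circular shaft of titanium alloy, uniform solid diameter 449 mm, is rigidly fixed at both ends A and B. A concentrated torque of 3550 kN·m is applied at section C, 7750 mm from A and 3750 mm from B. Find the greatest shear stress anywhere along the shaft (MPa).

With uniform GJ and both ends fixed, compatibility θ_AC = θ_CB gives T_A·a = T_B·b, together with T_A + T_B = T₀.
T_A = T₀·b/(a+b) = 3.550e6·3750/11500 = 1.158e6 N·m; T_B = 2.392e6 N·m.
τ in each portion: τ_AC = 6.51×10^7 Pa, τ_CB = 1.35×10^8 Pa; maximum is in CB.
τ_max = T_CB·r/J = 2.392e6·0.225/3.99×10^-3 = 1.346×10^8 Pa.

135 MPa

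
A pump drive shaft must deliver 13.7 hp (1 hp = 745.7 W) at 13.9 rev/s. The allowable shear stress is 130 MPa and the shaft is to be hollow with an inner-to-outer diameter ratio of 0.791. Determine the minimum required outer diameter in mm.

ω = 2π·13.9 = 87.34 rad/s, so T = P/ω = 13.7×745.7 / 87.34 = 117.0 N·m.
For a hollow shaft with d_i/d_o = 0.791: τ_max = 16T/(π d_o³ (1−k⁴)), so d_o = [16T/(π τ_allow (1−k⁴))]^(1/3) = [16·117.0/(π·1.30×10^8·0.6085)]^(1/3) = 0.01960 m.

19.6 mm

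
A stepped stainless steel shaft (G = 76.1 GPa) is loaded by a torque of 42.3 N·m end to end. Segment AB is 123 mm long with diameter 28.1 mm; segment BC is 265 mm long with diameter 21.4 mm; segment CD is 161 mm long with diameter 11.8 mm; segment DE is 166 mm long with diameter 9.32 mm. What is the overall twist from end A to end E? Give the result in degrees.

10.3°

J_AB = π(0.0281)⁴/32 = 6.12×10^-8 m⁴; J_BC = π(0.0214)⁴/32 = 2.06×10^-8 m⁴; J_CD = π(0.0118)⁴/32 = 1.90×10^-9 m⁴; J_DE = π(0.00932)⁴/32 = 7.41×10^-10 m⁴.
θ = (T/G)·Σ L_i/J_i = (42.30/76.1×10⁹)·(0.123/6.12×10^-8 + 0.265/2.06×10^-8 + 0.161/1.90×10^-9 + 0.166/7.41×10^-10) = 0.1799 rad.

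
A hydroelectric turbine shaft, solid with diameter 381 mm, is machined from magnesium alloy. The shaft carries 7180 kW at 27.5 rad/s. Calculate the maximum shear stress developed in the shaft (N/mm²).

ω = 27.5 rad/s, so T = P/ω = 7180×10³ / 27.50 = 261100 N·m.
J = πd⁴/32 = π(0.381)⁴/32 = 2.069×10^-3 m⁴.
τ_max = T·r/J = 261100 × 0.191 / 2.069×10^-3 = 2.404×10^7 Pa.

24.0 N/mm²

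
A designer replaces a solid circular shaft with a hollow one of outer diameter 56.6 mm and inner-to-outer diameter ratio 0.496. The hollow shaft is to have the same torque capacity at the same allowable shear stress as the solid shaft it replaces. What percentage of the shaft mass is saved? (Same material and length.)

21.4 %

Equal τ_max and T ⇒ the solid shaft needs d_s³ = d_o³(1−k⁴), so d_s = 56.6·(1−0.496⁴)^(1/3) = 55.43 mm.
Area ratio A_h/A_s = d_o²(1−k²)/d_s² = (1−k²)/(1−k⁴)^(2/3) = 0.7860.
Mass saving = 1 − 0.7860 = 21.4 %.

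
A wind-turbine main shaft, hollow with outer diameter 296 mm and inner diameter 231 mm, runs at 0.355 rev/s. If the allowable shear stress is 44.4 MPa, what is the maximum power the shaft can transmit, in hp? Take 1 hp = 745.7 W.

425 hp

J = π(d_o⁴ − d_i⁴)/32 = π(0.296⁴ − 0.231⁴)/32 = 4.741×10^-4 m⁴.
T_max = τ_allow·J/r = 4.44×10^7 × 4.741×10^-4 / 0.148 = 142200 N·m.
ω = 2π·0.355 = 2.231 rad/s, so P_max = T_max·ω = 3.172×10^5 W.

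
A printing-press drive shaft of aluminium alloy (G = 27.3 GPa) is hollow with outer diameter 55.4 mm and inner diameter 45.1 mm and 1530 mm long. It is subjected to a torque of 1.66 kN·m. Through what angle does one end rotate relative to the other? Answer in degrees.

10.3°

J = π(d_o⁴ − d_i⁴)/32 = π(0.0554⁴ − 0.0451⁴)/32 = 5.186×10^-7 m⁴.
θ = T·L/(G·J) = 1660 × 1.53 / (27.3×10⁹ × 5.186×10^-7) = 0.1794 rad.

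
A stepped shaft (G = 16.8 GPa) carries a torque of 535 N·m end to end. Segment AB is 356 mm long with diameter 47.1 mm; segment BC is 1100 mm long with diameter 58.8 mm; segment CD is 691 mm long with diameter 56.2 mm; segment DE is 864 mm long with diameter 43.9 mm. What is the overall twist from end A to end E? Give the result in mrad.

J_AB = π(0.0471)⁴/32 = 4.83×10^-7 m⁴; J_BC = π(0.0588)⁴/32 = 1.17×10^-6 m⁴; J_CD = π(0.0562)⁴/32 = 9.79×10^-7 m⁴; J_DE = π(0.0439)⁴/32 = 3.65×10^-7 m⁴.
θ = (T/G)·Σ L_i/J_i = (535.0/16.8×10⁹)·(0.356/4.83×10^-7 + 1.10/1.17×10^-6 + 0.691/9.79×10^-7 + 0.864/3.65×10^-7) = 0.1512 rad.

151 mrad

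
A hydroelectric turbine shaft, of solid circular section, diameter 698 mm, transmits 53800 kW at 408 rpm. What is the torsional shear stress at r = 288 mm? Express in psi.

ω = 2π·408/60 = 42.73 rad/s, so T = P/ω = 53800×10³ / 42.73 = 1.259e6 N·m.
J = πd⁴/32 = π(0.698)⁴/32 = 0.02330 m⁴.
Shear stress varies linearly with radius: τ = T·r/J = 1.259e6 × 0.288 / 0.02330 = 1.556×10^7 Pa.

2260 psi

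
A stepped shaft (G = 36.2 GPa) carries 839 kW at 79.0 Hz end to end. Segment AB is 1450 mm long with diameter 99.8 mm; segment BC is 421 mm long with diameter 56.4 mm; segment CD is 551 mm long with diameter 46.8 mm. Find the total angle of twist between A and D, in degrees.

4.66°

ω = 2π·79.0 = 496.4 rad/s, so T = P/ω = 839×10³ / 496.4 = 1690 N·m.
J_AB = π(0.0998)⁴/32 = 9.74×10^-6 m⁴; J_BC = π(0.0564)⁴/32 = 9.93×10^-7 m⁴; J_CD = π(0.0468)⁴/32 = 4.71×10^-7 m⁴.
θ = (T/G)·Σ L_i/J_i = (1690/36.2×10⁹)·(1.45/9.74×10^-6 + 0.421/9.93×10^-7 + 0.551/4.71×10^-7) = 0.08137 rad.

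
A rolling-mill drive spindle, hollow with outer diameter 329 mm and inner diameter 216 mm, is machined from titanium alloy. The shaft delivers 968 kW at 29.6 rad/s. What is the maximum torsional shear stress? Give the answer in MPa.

5.74 MPa

ω = 29.6 rad/s, so T = P/ω = 968×10³ / 29.60 = 32700 N·m.
J = π(d_o⁴ − d_i⁴)/32 = π(0.329⁴ − 0.216⁴)/32 = 9.365×10^-4 m⁴.
τ_max = T·r/J = 32700 × 0.165 / 9.365×10^-4 = 5.744×10^6 Pa.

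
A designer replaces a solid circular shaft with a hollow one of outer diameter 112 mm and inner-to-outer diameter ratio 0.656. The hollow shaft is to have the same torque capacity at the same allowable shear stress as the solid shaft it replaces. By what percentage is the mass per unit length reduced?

34.7 %

Equal τ_max and T ⇒ the solid shaft needs d_s³ = d_o³(1−k⁴), so d_s = 112·(1−0.656⁴)^(1/3) = 104.6 mm.
Area ratio A_h/A_s = d_o²(1−k²)/d_s² = (1−k²)/(1−k⁴)^(2/3) = 0.6530.
Mass saving = 1 − 0.6530 = 34.7 %.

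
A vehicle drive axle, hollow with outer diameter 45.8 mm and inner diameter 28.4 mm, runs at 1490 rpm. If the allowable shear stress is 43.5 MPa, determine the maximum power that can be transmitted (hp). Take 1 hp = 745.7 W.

146 hp

J = π(d_o⁴ − d_i⁴)/32 = π(0.0458⁴ − 0.0284⁴)/32 = 3.681×10^-7 m⁴.
T_max = τ_allow·J/r = 4.35×10^7 × 3.681×10^-7 / 0.0229 = 699.3 N·m.
ω = 2π·1490/60 = 156.0 rad/s, so P_max = T_max·ω = 1.091×10^5 W.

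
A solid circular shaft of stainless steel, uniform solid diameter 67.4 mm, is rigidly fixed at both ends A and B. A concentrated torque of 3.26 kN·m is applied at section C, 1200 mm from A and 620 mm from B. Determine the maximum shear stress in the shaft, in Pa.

With uniform GJ and both ends fixed, compatibility θ_AC = θ_CB gives T_A·a = T_B·b, together with T_A + T_B = T₀.
T_A = T₀·b/(a+b) = 3260·620/1820 = 1111 N·m; T_B = 2149 N·m.
τ in each portion: τ_AC = 1.85×10^7 Pa, τ_CB = 3.58×10^7 Pa; maximum is in CB.
τ_max = T_CB·r/J = 2149·0.0337/2.03×10^-6 = 3.575×10^7 Pa.

3.58e7 Pa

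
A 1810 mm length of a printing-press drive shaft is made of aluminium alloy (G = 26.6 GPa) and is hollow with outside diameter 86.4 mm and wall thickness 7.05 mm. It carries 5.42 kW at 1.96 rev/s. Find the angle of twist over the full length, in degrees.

ω = 2π·1.96 = 12.32 rad/s, so T = P/ω = 5.42×10³ / 12.32 = 440.1 N·m.
J = π(d_o⁴ − d_i⁴)/32 = π(0.0864⁴ − 0.0723⁴)/32 = 2.788×10^-6 m⁴.
θ = T·L/(G·J) = 440.1 × 1.81 / (26.6×10⁹ × 2.788×10^-6) = 0.01074 rad.

0.615°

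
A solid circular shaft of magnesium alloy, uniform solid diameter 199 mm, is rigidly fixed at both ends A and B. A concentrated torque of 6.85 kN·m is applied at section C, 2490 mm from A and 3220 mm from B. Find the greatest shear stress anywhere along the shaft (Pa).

2.50e6 Pa

With uniform GJ and both ends fixed, compatibility θ_AC = θ_CB gives T_A·a = T_B·b, together with T_A + T_B = T₀.
T_A = T₀·b/(a+b) = 6850·3220/5710 = 3863 N·m; T_B = 2987 N·m.
τ in each portion: τ_AC = 2.50×10^6 Pa, τ_CB = 1.93×10^6 Pa; maximum is in AC.
τ_max = T_AC·r/J = 3863·0.0995/1.54×10^-4 = 2.496×10^6 Pa.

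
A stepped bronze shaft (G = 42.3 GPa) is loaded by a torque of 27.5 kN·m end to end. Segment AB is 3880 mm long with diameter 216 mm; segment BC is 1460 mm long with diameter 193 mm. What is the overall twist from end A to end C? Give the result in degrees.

1.08°

J_AB = π(0.216)⁴/32 = 2.14×10^-4 m⁴; J_BC = π(0.193)⁴/32 = 1.36×10^-4 m⁴.
θ = (T/G)·Σ L_i/J_i = (27500/42.3×10⁹)·(3.88/2.14×10^-4 + 1.46/1.36×10^-4) = 0.01877 rad.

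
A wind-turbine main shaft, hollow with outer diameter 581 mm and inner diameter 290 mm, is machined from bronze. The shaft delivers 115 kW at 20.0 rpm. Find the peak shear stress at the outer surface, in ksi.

ω = 2π·20.0/60 = 2.094 rad/s, so T = P/ω = 115×10³ / 2.094 = 54910 N·m.
J = π(d_o⁴ − d_i⁴)/32 = π(0.581⁴ − 0.290⁴)/32 = 0.01049 m⁴.
τ_max = T·r/J = 54910 × 0.290 / 0.01049 = 1.520×10^6 Pa.

0.220 ksi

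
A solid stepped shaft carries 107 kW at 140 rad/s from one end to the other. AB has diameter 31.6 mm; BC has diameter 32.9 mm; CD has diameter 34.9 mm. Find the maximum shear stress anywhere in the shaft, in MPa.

123 MPa

ω = 140 rad/s, so T = P/ω = 107×10³ / 140.0 = 764.3 N·m.
Under the same torque, τ_max = 16T/(πd³) is largest where d is smallest — segment AB (d = 31.6 mm).
τ_max = 16·764.3/(π·(0.0316)³) = 1.234×10^8 Pa.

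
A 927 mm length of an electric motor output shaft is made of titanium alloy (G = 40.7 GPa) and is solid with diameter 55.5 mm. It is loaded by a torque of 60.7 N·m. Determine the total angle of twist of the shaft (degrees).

0.0850°

J = πd⁴/32 = π(0.0555)⁴/32 = 9.315×10^-7 m⁴.
θ = T·L/(G·J) = 60.70 × 0.927 / (40.7×10⁹ × 9.315×10^-7) = 1.484×10^-3 rad.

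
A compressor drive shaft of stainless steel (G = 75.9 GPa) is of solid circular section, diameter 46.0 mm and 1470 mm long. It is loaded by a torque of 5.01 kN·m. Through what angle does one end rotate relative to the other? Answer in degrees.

J = πd⁴/32 = π(0.0460)⁴/32 = 4.396×10^-7 m⁴.
θ = T·L/(G·J) = 5010 × 1.47 / (75.9×10⁹ × 4.396×10^-7) = 0.2207 rad.

12.6°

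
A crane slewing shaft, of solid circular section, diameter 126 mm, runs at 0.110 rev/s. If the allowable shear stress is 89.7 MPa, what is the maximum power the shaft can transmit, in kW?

J = πd⁴/32 = π(0.126)⁴/32 = 2.474×10^-5 m⁴.
T_max = τ_allow·J/r = 8.97×10^7 × 2.474×10^-5 / 0.0630 = 35230 N·m.
ω = 2π·0.110 = 0.6912 rad/s, so P_max = T_max·ω = 2.435×10^4 W.

24.4 kW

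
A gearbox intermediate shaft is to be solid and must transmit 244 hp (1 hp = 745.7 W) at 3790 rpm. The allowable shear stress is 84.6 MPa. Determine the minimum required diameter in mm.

ω = 2π·3790/60 = 396.9 rad/s, so T = P/ω = 244×745.7 / 396.9 = 458.4 N·m.
For a solid shaft τ_max = 16T/(πd³), so d = (16T/(π τ_allow))^(1/3) = (16·458.4/(π·8.46×10^7))^(1/3) = 0.03022 m.

30.2 mm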